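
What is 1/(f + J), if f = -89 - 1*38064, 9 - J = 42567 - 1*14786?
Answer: -1/65925 ≈ -1.5169e-5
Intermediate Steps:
J = -27772 (J = 9 - (42567 - 1*14786) = 9 - (42567 - 14786) = 9 - 1*27781 = 9 - 27781 = -27772)
f = -38153 (f = -89 - 38064 = -38153)
1/(f + J) = 1/(-38153 - 27772) = 1/(-65925) = -1/65925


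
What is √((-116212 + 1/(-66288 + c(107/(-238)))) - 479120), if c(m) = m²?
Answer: 4*I*√524583052858806644783090/3754806023 ≈ 771.58*I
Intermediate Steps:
√((-116212 + 1/(-66288 + c(107/(-238)))) - 479120) = √((-116212 + 1/(-66288 + (107/(-238))²)) - 479120) = √((-116212 + 1/(-66288 + (107*(-1/238))²)) - 479120) = √((-116212 + 1/(-66288 + (-107/238)²)) - 479120) = √((-116212 + 1/(-66288 + 11449/56644)) - 479120) = √((-116212 + 1/(-3754806023/56644)) - 479120) = √((-116212 - 56644/3754806023) - 479120) = √(-436353517601520/3754806023 - 479120) = √(-2235356179341280/3754806023) = 4*I*√524583052858806644783090/3754806023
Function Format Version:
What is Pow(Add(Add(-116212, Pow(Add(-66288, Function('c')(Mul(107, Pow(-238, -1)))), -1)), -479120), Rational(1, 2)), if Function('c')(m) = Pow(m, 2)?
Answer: Mul(Rational(4, 3754806023), I, Pow(524583052858806644783090, Rational(1, 2))) ≈ Mul(771.58, I)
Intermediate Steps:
Pow(Add(Add(-116212, Pow(Add(-66288, Function('c')(Mul(107, Pow(-238, -1)))), -1)), -479120), Rational(1, 2)) = Pow(Add(Add(-116212, Pow(Add(-66288, Pow(Mul(107, Pow(-238, -1)), 2)), -1)), -479120), Rational(1, 2)) = Pow(Add(Add(-116212, Pow(Add(-66288, Pow(Mul(107, Rational(-1, 238)), 2)), -1)), -479120), Rational(1, 2)) = Pow(Add(Add(-116212, Pow(Add(-66288, Pow(Rational(-107, 238), 2)), -1)), -479120), Rational(1, 2)) = Pow(Add(Add(-116212, Pow(Add(-66288, Rational(11449, 56644)), -1)), -479120), Rational(1, 2)) = Pow(Add(Add(-116212, Pow(Rational(-3754806023, 56644), -1)), -479120), Rational(1, 2)) = Pow(Add(Add(-116212, Rational(-56644, 3754806023)), -479120), Rational(1, 2)) = Pow(Add(Rational(-436353517601520, 3754806023), -479120), Rational(1, 2)) = Pow(Rational(-2235356179341280, 3754806023), Rational(1, 2)) = Mul(Rational(4, 3754806023), I, Pow(524583052858806644783090, Rational(1, 2)))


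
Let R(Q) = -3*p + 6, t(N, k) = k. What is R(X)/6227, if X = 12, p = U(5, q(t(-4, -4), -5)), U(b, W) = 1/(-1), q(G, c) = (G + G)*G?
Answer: 9/6227 ≈ 0.0014453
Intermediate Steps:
q(G, c) = 2*G² (q(G, c) = (2*G)*G = 2*G²)
U(b, W) = -1
p = -1
R(Q) = 9 (R(Q) = -3*(-1) + 6 = 3 + 6 = 9)
R(X)/6227 = 9/6227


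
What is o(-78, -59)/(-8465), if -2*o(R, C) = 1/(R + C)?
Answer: -1/2319410 ≈ -4.3114e-7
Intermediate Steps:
o(R, C) = -1/(2*(C + R)) (o(R, C) = -1/(2*(R + C)) = -1/(2*(C + R)))
o(-78, -59)/(-8465) = -1/(2*(-59) + 2*(-78))/(-8465) = -1/(-118 - 156)*(-1/8465) = -1/(-274)*(-1/8465) = -1*(-1/274)*(-1/8465) = (1/274)*(-1/8465) = -1/2319410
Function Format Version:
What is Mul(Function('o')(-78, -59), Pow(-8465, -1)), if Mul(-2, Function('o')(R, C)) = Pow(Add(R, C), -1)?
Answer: Rational(-1, 2319410) ≈ -4.3114e-7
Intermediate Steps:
Function('o')(R, C) = Mul(Rational(-1, 2), Pow(Add(C, R), -1)) (Function('o')(R, C) = Mul(Rational(-1, 2), Pow(Add(R, C), -1)) = Mul(Rational(-1, 2), Pow(Add(C, R), -1)))
Mul(Function('o')(-78, -59), Pow(-8465, -1)) = Mul(Mul(-1, Pow(Add(Mul(2, -59), Mul(2, -78)), -1)), Pow(-8465, -1)) = Mul(Mul(-1, Pow(Add(-118, -156), -1)), Rational(-1, 8465)) = Mul(Mul(-1, Pow(-274, -1)), Rational(-1, 8465)) = Mul(Mul(-1, Rational(-1, 274)), Rational(-1, 8465)) = Mul(Rational(1, 274), Rational(-1, 8465)) = Rational(-1, 2319410)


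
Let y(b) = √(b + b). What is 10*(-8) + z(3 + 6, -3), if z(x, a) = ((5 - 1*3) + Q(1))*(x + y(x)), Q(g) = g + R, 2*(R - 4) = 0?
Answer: -17 + 21*√2 ≈ 12.698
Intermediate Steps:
y(b) = √2*√b (y(b) = √(2*b) = √2*√b)
R = 4 (R = 4 + (½)*0 = 4 + 0 = 4)
Q(g) = 4 + g (Q(g) = g + 4 = 4 + g)
z(x, a) = 7*x + 7*√2*√x (z(x, a) = ((5 - 1*3) + (4 + 1))*(x + √2*√x) = ((5 - 3) + 5)*(x + √2*√x) = (2 + 5)*(x + √2*√x) = 7*(x + √2*√x) = 7*x + 7*√2*√x)
10*(-8) + z(3 + 6, -3) = 10*(-8) + (7*(3 + 6) + 7*√2*√(3 + 6)) = -80 + (7*9 + 7*√2*√9) = -80 + (63 + 7*√2*3) = -80 + (63 + 21*√2) = -17 + 21*√2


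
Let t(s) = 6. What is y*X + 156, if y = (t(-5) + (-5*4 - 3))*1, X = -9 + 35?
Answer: -286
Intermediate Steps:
X = 26
y = -17 (y = (6 + (-5*4 - 3))*1 = (6 + (-20 - 3))*1 = (6 - 23)*1 = -17*1 = -17)
y*X + 156 = -17*26 + 156 = -442 + 156 = -286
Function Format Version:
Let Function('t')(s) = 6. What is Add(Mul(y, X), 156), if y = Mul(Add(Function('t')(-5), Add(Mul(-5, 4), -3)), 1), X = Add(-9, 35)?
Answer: -286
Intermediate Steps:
X = 26
y = -17 (y = Mul(Add(6, Add(Mul(-5, 4), -3)), 1) = Mul(Add(6, Add(-20, -3)), 1) = Mul(Add(6, -23), 1) = Mul(-17, 1) = -17)
Add(Mul(y, X), 156) = Add(Mul(-17, 26), 156) = Add(-442, 156) = -286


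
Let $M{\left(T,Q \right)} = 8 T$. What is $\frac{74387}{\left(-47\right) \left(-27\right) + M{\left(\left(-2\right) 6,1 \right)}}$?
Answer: $\frac{74387}{1173} \approx 63.416$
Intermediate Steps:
$\frac{74387}{\left(-47\right) \left(-27\right) + M{\left(\left(-2\right) 6,1 \right)}} = \frac{74387}{\left(-47\right) \left(-27\right) + 8 \left(\left(-2\right) 6\right)} = \frac{74387}{1269 + 8 \left(-12\right)} = \frac{74387}{1269 - 96} = \frac{74387}{1173}$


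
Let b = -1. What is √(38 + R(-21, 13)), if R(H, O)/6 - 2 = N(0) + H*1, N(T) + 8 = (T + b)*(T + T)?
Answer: 2*I*√31 ≈ 11.136*I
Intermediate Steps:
N(T) = -8 + 2*T*(-1 + T) (N(T) = -8 + (T - 1)*(T + T) = -8 + (-1 + T)*(2*T) = -8 + 2*T*(-1 + T))
R(H, O) = -36 + 6*H (R(H, O) = 12 + 6*((-8 - 2*0 + 2*0²) + H*1) = 12 + 6*((-8 + 0 + 2*0) + H) = 12 + 6*((-8 + 0 + 0) + H) = 12 + 6*(-8 + H) = 12 + (-48 + 6*H) = -36 + 6*H)
√(38 + R(-21, 13)) = √(38 + (-36 + 6*(-21))) = √(38 + (-36 - 126)) = √(38 - 162) = √(-124) = 2*I*√31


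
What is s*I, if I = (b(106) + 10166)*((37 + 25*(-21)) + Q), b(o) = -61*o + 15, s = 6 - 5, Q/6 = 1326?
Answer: 27743620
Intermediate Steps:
Q = 7956 (Q = 6*1326 = 7956)
s = 1
b(o) = 15 - 61*o
I = 27743620 (I = ((15 - 61*106) + 10166)*((37 + 25*(-21)) + 7956) = ((15 - 6466) + 10166)*((37 - 525) + 7956) = (-6451 + 10166)*(-488 + 7956) = 3715*7468 = 27743620)
s*I = 1*27743620 = 27743620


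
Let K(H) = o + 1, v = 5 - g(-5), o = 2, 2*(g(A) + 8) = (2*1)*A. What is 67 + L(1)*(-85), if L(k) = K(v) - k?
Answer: -103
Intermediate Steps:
g(A) = -8 + A (g(A) = -8 + ((2*1)*A)/2 = -8 + (2*A)/2 = -8 + A)
v = 18 (v = 5 - (-8 - 5) = 5 - 1*(-13) = 5 + 13 = 18)
K(H) = 3 (K(H) = 2 + 1 = 3)
L(k) = 3 - k
67 + L(1)*(-85) = 67 + (3 - 1*1)*(-85) = 67 + (3 - 1)*(-85) = 67 + 2*(-85) = 67 - 170 = -103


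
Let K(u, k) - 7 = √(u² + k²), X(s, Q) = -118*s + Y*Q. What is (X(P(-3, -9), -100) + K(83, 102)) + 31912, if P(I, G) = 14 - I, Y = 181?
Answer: 11813 + √17293 ≈ 11945.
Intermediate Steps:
X(s, Q) = -118*s + 181*Q
K(u, k) = 7 + √(k² + u²) (K(u, k) = 7 + √(u² + k²) = 7 + √(k² + u²))
(X(P(-3, -9), -100) + K(83, 102)) + 31912 = ((-118*(14 - 1*(-3)) + 181*(-100)) + (7 + √(102² + 83²))) + 31912 = ((-118*(14 + 3) - 18100) + (7 + √(10404 + 6889))) + 31912 = ((-118*17 - 18100) + (7 + √17293)) + 31912 = ((-2006 - 18100) + (7 + √17293)) + 31912 = (-20106 + (7 + √17293)) + 31912 = (-20099 + √17293) + 31912 = 11813 + √17293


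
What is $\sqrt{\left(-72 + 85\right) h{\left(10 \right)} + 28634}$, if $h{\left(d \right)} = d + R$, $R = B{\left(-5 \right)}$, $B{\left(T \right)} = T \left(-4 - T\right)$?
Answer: $\sqrt{28699} \approx 169.41$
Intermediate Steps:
$R = -5$ ($R = \left(-1\right) \left(-5\right) \left(4 - 5\right) = \left(-1\right) \left(-5\right) \left(-1\right) = -5$)
$h{\left(d \right)} = -5 + d$ ($h{\left(d \right)} = d - 5 = -5 + d$)
$\sqrt{\left(-72 + 85\right) h{\left(10 \right)} + 28634} = \sqrt{\left(-72 + 85\right) \left(-5 + 10\right) + 28634} = \sqrt{13 \cdot 5 + 28634} = \sqrt{65 + 28634} = \sqrt{28699}$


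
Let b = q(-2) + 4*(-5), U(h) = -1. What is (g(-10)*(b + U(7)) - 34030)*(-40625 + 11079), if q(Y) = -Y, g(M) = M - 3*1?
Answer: 998152518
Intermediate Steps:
g(M) = -3 + M (g(M) = M - 3 = -3 + M)
b = -18 (b = -1*(-2) + 4*(-5) = 2 - 20 = -18)
(g(-10)*(b + U(7)) - 34030)*(-40625 + 11079) = ((-3 - 10)*(-18 - 1) - 34030)*(-40625 + 11079) = (-13*(-19) - 34030)*(-29546) = (247 - 34030)*(-29546) = -33783*(-29546) = 998152518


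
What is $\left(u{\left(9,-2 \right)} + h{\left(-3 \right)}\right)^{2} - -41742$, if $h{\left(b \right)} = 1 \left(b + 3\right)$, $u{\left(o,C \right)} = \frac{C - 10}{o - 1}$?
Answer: $\frac{166977}{4} \approx 41744.0$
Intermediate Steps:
$u{\left(o,C \right)} = \frac{-10 + C}{-1 + o}$
$h{\left(b \right)} = 3 + b$ ($h{\left(b \right)} = 1 \left(3 + b\right) = 3 + b$)
$\left(u{\left(9,-2 \right)} + h{\left(-3 \right)}\right)^{2} - -41742 = \left(\frac{-10 - 2}{-1 + 9} + \left(3 - 3\right)\right)^{2} - -41742 = \left(\frac{1}{8} \left(-12\right) + 0\right)^{2} + 41742 = \left(- \frac{3}{2} + 0\right)^{2} + 41742 = \left(- \frac{3}{2}\right)^{2} + 41742 = \frac{9}{4} + 41742 = \frac{166977}{4}$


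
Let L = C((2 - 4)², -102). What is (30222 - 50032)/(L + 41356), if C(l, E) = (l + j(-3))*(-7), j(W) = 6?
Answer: -1415/2949 ≈ -0.47982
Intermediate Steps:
C(l, E) = -42 - 7*l (C(l, E) = (l + 6)*(-7) = (6 + l)*(-7) = -42 - 7*l)
L = -70 (L = -42 - 7*(2 - 4)² = -42 - 7*(-2)² = -42 - 7*4 = -42 - 28 = -70)
(30222 - 50032)/(L + 41356) = (30222 - 50032)/(-70 + 41356) = -19810/41286 = -19810*1/41286 = -1415/2949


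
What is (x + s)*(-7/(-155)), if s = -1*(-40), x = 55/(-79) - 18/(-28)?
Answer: 44181/24490 ≈ 1.8040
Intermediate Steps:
x = -59/1106 (x = 55*(-1/79) - 18*(-1/28) = -55/79 + 9/14 = -59/1106 ≈ -0.053345)
s = 40
(x + s)*(-7/(-155)) = (-59/1106 + 40)*(-7/(-155)) = 44181*(-7*(-1/155))/1106 = (44181/1106)*(7/155) = 44181/24490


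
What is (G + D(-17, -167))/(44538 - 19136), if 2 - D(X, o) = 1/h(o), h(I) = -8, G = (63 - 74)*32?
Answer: -2799/203216 ≈ -0.013774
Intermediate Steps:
G = -352 (G = -11*32 = -352)
D(X, o) = 17/8 (D(X, o) = 2 - 1/(-8) = 2 - 1*(-⅛) = 2 + ⅛ = 17/8)
(G + D(-17, -167))/(44538 - 19136) = (-352 + 17/8)/(44538 - 19136) = -2799/8/25402 = -2799/8*1/25402 = -2799/203216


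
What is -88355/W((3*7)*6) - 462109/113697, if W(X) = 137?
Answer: -10109007368/15576489 ≈ -648.99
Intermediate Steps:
-88355/W((3*7)*6) - 462109/113697 = -88355/137 - 462109/113697 = -10109007368/15576489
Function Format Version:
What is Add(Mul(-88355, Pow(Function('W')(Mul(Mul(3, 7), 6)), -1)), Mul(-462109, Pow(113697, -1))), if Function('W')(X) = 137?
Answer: Rational(-10109007368, 15576489) ≈ -648.99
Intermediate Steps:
Add(Mul(-88355, Pow(Function('W')(Mul(Mul(3, 7), 6)), -1)), Mul(-462109, Pow(113697, -1))) = Add(Mul(-88355, Pow(137, -1)), Mul(-462109, Pow(113697, -1))) = Add(Mul(-88355, Rational(1, 137)), Mul(-462109, Rational(1, 113697))) = Add(Rational(-88355, 137), Rational(-462109, 113697)) = Rational(-10109007368, 15576489)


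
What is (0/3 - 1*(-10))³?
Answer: 1000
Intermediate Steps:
(0/3 - 1*(-10))³ = (0*(⅓) + 10)³ = (0 + 10)³ = 10³ = 1000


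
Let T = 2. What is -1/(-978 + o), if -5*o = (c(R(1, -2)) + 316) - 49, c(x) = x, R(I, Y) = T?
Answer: 5/5159 ≈ 0.00096918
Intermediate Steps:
R(I, Y) = 2
o = -269/5 (o = -((2 + 316) - 49)/5 = -(318 - 49)/5 = -⅕*269 = -269/5 ≈ -53.800)
-1/(-978 + o) = -1/(-978 - 269/5) = -1/(-5159/5) = -1*(-5/5159) = 5/5159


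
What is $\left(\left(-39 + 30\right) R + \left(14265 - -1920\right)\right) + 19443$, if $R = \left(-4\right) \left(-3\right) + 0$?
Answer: $35520$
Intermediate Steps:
$R = 12$ ($R = 12 + 0 = 12$)
$\left(\left(-39 + 30\right) R + \left(14265 - -1920\right)\right) + 19443 = \left(\left(-39 + 30\right) 12 + \left(14265 - -1920\right)\right) + 19443 = \left(\left(-9\right) 12 + \left(14265 + 1920\right)\right) + 19443 = \left(-108 + 16185\right) + 19443 = 16077 + 19443 = 35520$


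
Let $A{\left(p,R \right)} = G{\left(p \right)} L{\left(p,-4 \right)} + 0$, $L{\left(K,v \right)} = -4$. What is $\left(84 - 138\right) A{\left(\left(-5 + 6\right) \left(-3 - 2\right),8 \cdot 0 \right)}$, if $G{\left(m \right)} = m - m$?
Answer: $0$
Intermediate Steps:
$G{\left(m \right)} = 0$
$A{\left(p,R \right)} = 0$ ($A{\left(p,R \right)} = 0 \left(-4\right) + 0 = 0 + 0 = 0$)
$\left(84 - 138\right) A{\left(\left(-5 + 6\right) \left(-3 - 2\right),8 \cdot 0 \right)} = \left(84 - 138\right) 0 = \left(-54\right) 0 = 0$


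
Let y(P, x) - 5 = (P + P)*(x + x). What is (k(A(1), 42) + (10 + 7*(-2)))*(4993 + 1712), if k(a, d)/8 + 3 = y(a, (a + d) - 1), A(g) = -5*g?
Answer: -38540340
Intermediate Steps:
y(P, x) = 5 + 4*P*x (y(P, x) = 5 + (P + P)*(x + x) = 5 + (2*P)*(2*x) = 5 + 4*P*x)
k(a, d) = 16 + 32*a*(-1 + a + d) (k(a, d) = -24 + 8*(5 + 4*a*((a + d) - 1)) = -24 + 8*(5 + 4*a*(-1 + a + d)) = -24 + (40 + 32*a*(-1 + a + d)) = 16 + 32*a*(-1 + a + d))
(k(A(1), 42) + (10 + 7*(-2)))*(4993 + 1712) = ((16 + 32*(-5*1)*(-1 - 5*1 + 42)) + (10 + 7*(-2)))*(4993 + 1712) = ((16 + 32*(-5)*(-1 - 5 + 42)) + (10 - 14))*6705 = ((16 + 32*(-5)*36) - 4)*6705 = ((16 - 5760) - 4)*6705 = (-5744 - 4)*6705 = -5748*6705 = -38540340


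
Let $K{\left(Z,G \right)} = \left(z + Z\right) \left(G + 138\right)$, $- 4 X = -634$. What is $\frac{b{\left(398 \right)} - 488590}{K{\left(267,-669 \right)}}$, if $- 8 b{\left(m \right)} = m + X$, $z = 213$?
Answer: $\frac{7818553}{4078080} \approx 1.9172$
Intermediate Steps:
$X = \frac{317}{2}$ ($X = \left(- \frac{1}{4}\right) \left(-634\right) = \frac{317}{2} \approx 158.5$)
$K{\left(Z,G \right)} = \left(138 + G\right) \left(213 + Z\right)$ ($K{\left(Z,G \right)} = \left(213 + Z\right) \left(G + 138\right) = \left(213 + Z\right) \left(138 + G\right) = \left(138 + G\right) \left(213 + Z\right)$)
$b{\left(m \right)} = - \frac{317}{16} - \frac{m}{8}$ ($b{\left(m \right)} = - \frac{m + \frac{317}{2}}{8} = - \frac{\frac{317}{2} + m}{8} = - \frac{317}{16} - \frac{m}{8}$)
$\frac{b{\left(398 \right)} - 488590}{K{\left(267,-669 \right)}} = \frac{\left(- \frac{317}{16} - \frac{199}{4}\right) - 488590}{29394 + 138 \cdot 267 + 213 \left(-669\right) - 178623} = \frac{\left(- \frac{317}{16} - \frac{199}{4}\right) - 488590}{29394 + 36846 - 142497 - 178623} = \frac{- \frac{1113}{16} - 488590}{-254880} = \left(- \frac{7818553}{16}\right) \left(- \frac{1}{254880}\right) = \frac{7818553}{4078080}$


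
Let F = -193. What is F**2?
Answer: 37249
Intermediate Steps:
F**2 = (-193)**2 = 37249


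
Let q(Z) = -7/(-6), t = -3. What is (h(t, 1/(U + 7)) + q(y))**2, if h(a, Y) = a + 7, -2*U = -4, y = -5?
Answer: 961/36 ≈ 26.694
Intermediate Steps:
U = 2 (U = -1/2*(-4) = 2)
h(a, Y) = 7 + a
q(Z) = 7/6 (q(Z) = -7*(-1/6) = 7/6)
(h(t, 1/(U + 7)) + q(y))**2 = ((7 - 3) + 7/6)**2 = (4 + 7/6)**2 = (31/6)**2 = 961/36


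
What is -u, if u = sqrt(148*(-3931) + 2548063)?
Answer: -45*sqrt(971) ≈ -1402.2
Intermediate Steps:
u = 45*sqrt(971) (u = sqrt(-581788 + 2548063) = sqrt(1966275) = 45*sqrt(971) ≈ 1402.2)
-u = -45*sqrt(971)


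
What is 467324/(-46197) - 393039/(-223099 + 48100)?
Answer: -21208003331/2694809601 ≈ -7.8699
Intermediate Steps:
467324/(-46197) - 393039/(-223099 + 48100) = 467324*(-1/46197) - 393039/(-174999) = -467324/46197 - 393039*(-1/174999) = -467324/46197 + 131013/58333 = -21208003331/2694809601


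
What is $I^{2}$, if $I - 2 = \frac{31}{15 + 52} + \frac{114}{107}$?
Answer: $\frac{639735849}{51394561} \approx 12.448$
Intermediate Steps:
$I = \frac{25293}{7169}$ ($I = 2 + \left(\frac{31}{15 + 52} + \frac{114}{107}\right) = 2 + \left(\frac{31}{67} + 114 \cdot \frac{1}{107}\right) = 2 + \left(31 \cdot \frac{1}{67} + \frac{114}{107}\right) = 2 + \left(\frac{31}{67} + \frac{114}{107}\right) = 2 + \frac{10955}{7169} = \frac{25293}{7169} \approx 3.5281$)
$I^{2} = \left(\frac{25293}{7169}\right)^{2} = \frac{639735849}{51394561}$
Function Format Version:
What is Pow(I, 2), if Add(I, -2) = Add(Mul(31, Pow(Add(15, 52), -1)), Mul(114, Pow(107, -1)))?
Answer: Rational(639735849, 51394561) ≈ 12.448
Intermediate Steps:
I = Rational(25293, 7169) (I = Add(2, Add(Mul(31, Pow(Add(15, 52), -1)), Mul(114, Pow(107, -1)))) = Add(2, Add(Mul(31, Pow(67, -1)), Mul(114, Rational(1, 107)))) = Add(2, Add(Mul(31, Rational(1, 67)), Rational(114, 107))) = Add(2, Add(Rational(31, 67), Rational(114, 107))) = Add(2, Rational(10955, 7169)) = Rational(25293, 7169) ≈ 3.5281)
Pow(I, 2) = Pow(Rational(25293, 7169), 2) = Rational(639735849, 51394561)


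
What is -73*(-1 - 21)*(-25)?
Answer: -40150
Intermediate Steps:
-73*(-1 - 21)*(-25) = -73*(-22)*(-25) = 1606*(-25) = -40150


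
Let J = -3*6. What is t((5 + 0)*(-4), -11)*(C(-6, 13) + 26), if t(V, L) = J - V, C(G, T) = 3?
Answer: 58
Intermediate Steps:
J = -18
t(V, L) = -18 - V
t((5 + 0)*(-4), -11)*(C(-6, 13) + 26) = (-18 - (5 + 0)*(-4))*(3 + 26) = (-18 - 5*(-4))*29 = (-18 - 1*(-20))*29 = (-18 + 20)*29 = 2*29 = 58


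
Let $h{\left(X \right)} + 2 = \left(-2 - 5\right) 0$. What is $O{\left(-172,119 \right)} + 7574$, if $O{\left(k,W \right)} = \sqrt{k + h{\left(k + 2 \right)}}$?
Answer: $7574 + i \sqrt{174} \approx 7574.0 + 13.191 i$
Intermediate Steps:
$h{\left(X \right)} = -2$ ($h{\left(X \right)} = -2 + \left(-2 - 5\right) 0 = -2 - 0 = -2 + 0 = -2$)
$O{\left(k,W \right)} = \sqrt{-2 + k}$ ($O{\left(k,W \right)} = \sqrt{k - 2} = \sqrt{-2 + k}$)
$O{\left(-172,119 \right)} + 7574 = \sqrt{-2 - 172} + 7574 = \sqrt{-174} + 7574 = i \sqrt{174} + 7574 = 7574 + i \sqrt{174}$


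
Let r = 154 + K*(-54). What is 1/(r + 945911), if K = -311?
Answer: 1/962859 ≈ 1.0386e-6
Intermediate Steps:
r = 16948 (r = 154 - 311*(-54) = 154 + 16794 = 16948)
1/(r + 945911) = 1/(16948 + 945911) = 1/962859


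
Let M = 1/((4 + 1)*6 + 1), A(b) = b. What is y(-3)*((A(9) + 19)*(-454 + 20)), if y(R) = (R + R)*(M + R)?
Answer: -216384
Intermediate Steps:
M = 1/31 (M = 1/(5*6 + 1) = 1/(30 + 1) = 1/31 ≈ 0.032258)
y(R) = 2*R*(1/31 + R) (y(R) = (R + R)*(1/31 + R) = (2*R)*(1/31 + R) = 2*R*(1/31 + R))
y(-3)*((A(9) + 19)*(-454 + 20)) = ((2/31)*(-3)*(1 + 31*(-3)))*((9 + 19)*(-454 + 20)) = ((2/31)*(-3)*(1 - 93))*(28*(-434)) = ((2/31)*(-3)*(-92))*(-12152) = (552/31)*(-12152) = -216384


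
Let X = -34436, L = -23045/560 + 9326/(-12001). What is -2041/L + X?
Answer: -1937970486164/56357121 ≈ -34387.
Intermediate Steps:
L = -56357121/1344112 (L = -23045*1/560 + 9326*(-1/12001) = -4609/112 - 9326/12001 = -56357121/1344112 ≈ -41.929)
-2041/L + X = -2041/(-56357121/1344112) - 34436 = -2041*(-1344112/56357121) - 34436 = 2743332592/56357121 - 34436 = -1937970486164/56357121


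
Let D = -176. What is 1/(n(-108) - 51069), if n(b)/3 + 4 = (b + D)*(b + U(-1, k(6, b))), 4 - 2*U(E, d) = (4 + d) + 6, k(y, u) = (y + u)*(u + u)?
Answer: 1/9429123 ≈ 1.0605e-7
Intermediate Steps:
k(y, u) = 2*u*(u + y) (k(y, u) = (u + y)*(2*u) = 2*u*(u + y))
U(E, d) = -3 - d/2 (U(E, d) = 2 - ((4 + d) + 6)/2 = 2 - (10 + d)/2 = 2 + (-5 - d/2) = -3 - d/2)
n(b) = -12 + 3*(-176 + b)*(-3 + b - b*(6 + b)) (n(b) = -12 + 3*((b - 176)*(b + (-3 - b*(b + 6)))) = -12 + 3*((-176 + b)*(b + (-3 - b*(6 + b)))) = -12 + 3*((-176 + b)*(-3 + b - b*(6 + b))) = -12 + 3*(-176 + b)*(-3 + b - b*(6 + b)))
1/(n(-108) - 51069) = 1/((1572 - 3*(-108)**3 + 513*(-108)**2 + 2631*(-108)) - 51069) = 1/((1572 - 3*(-1259712) + 513*11664 - 284148) - 51069) = 1/((1572 + 3779136 + 5983632 - 284148) - 51069) = 1/(9480192 - 51069) = 1/9429123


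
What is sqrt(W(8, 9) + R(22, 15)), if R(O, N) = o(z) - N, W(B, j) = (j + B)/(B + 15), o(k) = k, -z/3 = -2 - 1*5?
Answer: sqrt(3565)/23 ≈ 2.5960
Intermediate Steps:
z = 21 (z = -3*(-2 - 1*5) = -3*(-2 - 5) = -3*(-7) = 21)
W(B, j) = (B + j)/(15 + B)
R(O, N) = 21 - N
sqrt(W(8, 9) + R(22, 15)) = sqrt((8 + 9)/(15 + 8) + (21 - 1*15)) = sqrt(17/23 + (21 - 15)) = sqrt((1/23)*17 + 6) = sqrt(17/23 + 6) = sqrt(155/23) = sqrt(3565)/23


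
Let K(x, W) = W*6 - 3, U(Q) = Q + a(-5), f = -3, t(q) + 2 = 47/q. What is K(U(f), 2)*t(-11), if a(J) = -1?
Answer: -621/11 ≈ -56.455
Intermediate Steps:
t(q) = -2 + 47/q
U(Q) = -1 + Q (U(Q) = Q - 1 = -1 + Q)
K(x, W) = -3 + 6*W (K(x, W) = 6*W - 3 = -3 + 6*W)
K(U(f), 2)*t(-11) = (-3 + 6*2)*(-2 + 47/(-11)) = (-3 + 12)*(-2 + 47*(-1/11)) = 9*(-2 - 47/11) = 9*(-69/11) = -621/11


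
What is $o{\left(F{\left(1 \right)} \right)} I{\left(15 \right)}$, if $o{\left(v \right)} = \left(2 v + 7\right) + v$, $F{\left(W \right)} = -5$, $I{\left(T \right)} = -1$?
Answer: $8$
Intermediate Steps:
$o{\left(v \right)} = 7 + 3 v$ ($o{\left(v \right)} = \left(7 + 2 v\right) + v = 7 + 3 v$)
$o{\left(F{\left(1 \right)} \right)} I{\left(15 \right)} = \left(7 + 3 \left(-5\right)\right) \left(-1\right) = \left(7 - 15\right) \left(-1\right) = \left(-8\right) \left(-1\right) = 8$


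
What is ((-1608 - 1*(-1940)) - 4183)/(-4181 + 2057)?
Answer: 3851/2124 ≈ 1.8131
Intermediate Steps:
((-1608 - 1*(-1940)) - 4183)/(-4181 + 2057) = ((-1608 + 1940) - 4183)/(-2124) = (332 - 4183)*(-1/2124) = -3851*(-1/2124) = 3851/2124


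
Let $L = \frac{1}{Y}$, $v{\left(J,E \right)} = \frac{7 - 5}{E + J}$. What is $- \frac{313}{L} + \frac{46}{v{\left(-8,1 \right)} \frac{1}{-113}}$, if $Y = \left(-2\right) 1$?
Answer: $18819$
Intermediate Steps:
$Y = -2$
$v{\left(J,E \right)} = \frac{2}{E + J}$
$L = - \frac{1}{2}$ ($L = \frac{1}{-2} = - \frac{1}{2} \approx -0.5$)
$- \frac{313}{L} + \frac{46}{v{\left(-8,1 \right)} \frac{1}{-113}} = - \frac{313}{- \frac{1}{2}} + \frac{46}{\frac{2}{1 - 8} \frac{1}{-113}} = \left(-313\right) \left(-2\right) + \frac{46}{\frac{2}{-7} \left(- \frac{1}{113}\right)} = 626 + \frac{46}{2 \left(- \frac{1}{7}\right) \left(- \frac{1}{113}\right)} = 626 + \frac{46}{\left(- \frac{2}{7}\right) \left(- \frac{1}{113}\right)} = 626 + \frac{46}{\frac{2}{791}} = 626 + 46 \cdot \frac{791}{2} = 626 + 18193 = 18819$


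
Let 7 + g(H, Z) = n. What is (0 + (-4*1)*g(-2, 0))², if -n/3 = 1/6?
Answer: 900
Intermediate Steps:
n = -½ (n = -3/6 = -3*⅙ = -½ ≈ -0.50000)
g(H, Z) = -15/2 (g(H, Z) = -7 - ½ = -15/2)
(0 + (-4*1)*g(-2, 0))² = (0 - 4*1*(-15/2))² = (0 - 4*(-15/2))² = (0 + 30)² = 30² = 900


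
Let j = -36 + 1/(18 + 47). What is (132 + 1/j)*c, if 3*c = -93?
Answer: -9569173/2339 ≈ -4091.1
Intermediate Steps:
c = -31 (c = (⅓)*(-93) = -31)
j = -2339/65 (j = -36 + 1/65 = -2339/65 ≈ -35.985)
(132 + 1/j)*c = (132 + 1/(-2339/65))*(-31) = (132 - 65/2339)*(-31) = (308683/2339)*(-31) = -9569173/2339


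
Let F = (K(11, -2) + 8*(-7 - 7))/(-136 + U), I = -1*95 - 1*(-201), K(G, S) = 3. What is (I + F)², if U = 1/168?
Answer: 5954058728836/521985409 ≈ 11407.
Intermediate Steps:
I = 106 (I = -95 + 201 = 106)
U = 1/168 ≈ 0.0059524
F = 18312/22847 (F = (3 + 8*(-7 - 7))/(-136 + 1/168) = (3 + 8*(-14))/(-22847/168) = (3 - 112)*(-168/22847) = -109*(-168/22847) = 18312/22847 ≈ 0.80151)
(I + F)² = (106 + 18312/22847)² = (2440094/22847)² = 5954058728836/521985409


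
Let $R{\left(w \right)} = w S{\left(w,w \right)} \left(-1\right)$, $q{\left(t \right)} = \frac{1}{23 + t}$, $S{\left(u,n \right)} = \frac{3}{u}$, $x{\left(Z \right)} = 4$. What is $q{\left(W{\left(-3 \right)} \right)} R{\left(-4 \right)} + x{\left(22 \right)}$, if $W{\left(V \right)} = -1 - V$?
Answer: $\frac{97}{25} \approx 3.88$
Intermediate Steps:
$R{\left(w \right)} = -3$ ($R{\left(w \right)} = w \frac{3}{w} \left(-1\right) = 3 \left(-1\right) = -3$)
$q{\left(W{\left(-3 \right)} \right)} R{\left(-4 \right)} + x{\left(22 \right)} = \frac{1}{23 - -2} \left(-3\right) + 4 = \frac{1}{23 + \left(-1 + 3\right)} \left(-3\right) + 4 = \frac{1}{23 + 2} \left(-3\right) + 4 = \frac{1}{25} \left(-3\right) + 4 = - \frac{3}{25} + 4 = \frac{97}{25}$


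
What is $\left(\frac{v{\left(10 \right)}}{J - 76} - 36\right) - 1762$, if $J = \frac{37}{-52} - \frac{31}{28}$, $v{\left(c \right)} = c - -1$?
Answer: $- \frac{25467076}{14163} \approx -1798.1$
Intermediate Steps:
$v{\left(c \right)} = 1 + c$ ($v{\left(c \right)} = c + 1 = 1 + c$)
$J = - \frac{331}{182}$ ($J = 37 \left(- \frac{1}{52}\right) - \frac{31}{28} = - \frac{37}{52} - \frac{31}{28} = - \frac{331}{182} \approx -1.8187$)
$\left(\frac{v{\left(10 \right)}}{J - 76} - 36\right) - 1762 = \left(\frac{1 + 10}{- \frac{331}{182} - 76} - 36\right) - 1762 = \left(\frac{11}{- \frac{14163}{182}} - 36\right) - 1762 = \left(11 \left(- \frac{182}{14163}\right) - 36\right) - 1762 = \left(- \frac{2002}{14163} - 36\right) - 1762 = - \frac{511870}{14163} - 1762 = - \frac{25467076}{14163}$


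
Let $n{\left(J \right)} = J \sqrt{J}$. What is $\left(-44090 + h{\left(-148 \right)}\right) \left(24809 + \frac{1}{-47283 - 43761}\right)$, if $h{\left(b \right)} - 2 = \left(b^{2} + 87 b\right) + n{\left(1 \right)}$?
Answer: $- \frac{79188134750105}{91044} \approx -8.6978 \cdot 10^{8}$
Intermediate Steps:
$n{\left(J \right)} = J^{\frac{3}{2}}$
$h{\left(b \right)} = 3 + b^{2} + 87 b$ ($h{\left(b \right)} = 2 + \left(\left(b^{2} + 87 b\right) + 1^{\frac{3}{2}}\right) = 2 + \left(\left(b^{2} + 87 b\right) + 1\right) = 2 + \left(1 + b^{2} + 87 b\right) = 3 + b^{2} + 87 b$)
$\left(-44090 + h{\left(-148 \right)}\right) \left(24809 + \frac{1}{-47283 - 43761}\right) = \left(-44090 + \left(3 + \left(-148\right)^{2} + 87 \left(-148\right)\right)\right) \left(24809 + \frac{1}{-47283 - 43761}\right) = \left(-44090 + \left(3 + 21904 - 12876\right)\right) \left(24809 + \frac{1}{-91044}\right) = \left(-44090 + 9031\right) \left(24809 - \frac{1}{91044}\right) = \left(-35059\right) \frac{2258710595}{91044} = - \frac{79188134750105}{91044}$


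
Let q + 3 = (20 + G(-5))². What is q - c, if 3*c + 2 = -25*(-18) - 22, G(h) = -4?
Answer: 111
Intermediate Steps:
c = 142 (c = -⅔ + (-25*(-18) - 22)/3 = -⅔ + (450 - 22)/3 = -⅔ + (⅓)*428 = -⅔ + 428/3 = 142)
q = 253 (q = -3 + (20 - 4)² = -3 + 16² = -3 + 256 = 253)
q - c = 253 - 1*142 = 253 - 142 = 111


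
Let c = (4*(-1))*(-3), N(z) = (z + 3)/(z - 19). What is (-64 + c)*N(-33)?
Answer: -30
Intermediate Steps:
N(z) = (3 + z)/(-19 + z)
c = 12 (c = -4*(-3) = 12)
(-64 + c)*N(-33) = (-64 + 12)*((3 - 33)/(-19 - 33)) = -52*(-30)/(-52) = -(-1)*(-30) = -52*15/26 = -30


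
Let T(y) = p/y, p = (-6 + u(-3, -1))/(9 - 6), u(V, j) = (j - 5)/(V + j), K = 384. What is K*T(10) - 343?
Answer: -2003/5 ≈ -400.60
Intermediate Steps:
u(V, j) = (-5 + j)/(V + j)
p = -3/2 (p = (-6 + (-5 - 1)/(-3 - 1))/(9 - 6) = (-6 - 6/(-4))/3 = (-6 - 1/4*(-6))*(1/3) = (-6 + 3/2)*(1/3) = -9/2*1/3 = -3/2 ≈ -1.5000)
T(y) = -3/(2*y)
K*T(10) - 343 = 384*(-3/2/10) - 343 = 384*(-3/2*1/10) - 343 = 384*(-3/20) - 343 = -288/5 - 343 = -2003/5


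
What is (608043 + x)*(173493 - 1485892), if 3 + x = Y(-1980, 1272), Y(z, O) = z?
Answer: -795392537940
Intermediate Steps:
x = -1983 (x = -3 - 1980 = -1983)
(608043 + x)*(173493 - 1485892) = (608043 - 1983)*(173493 - 1485892) = 606060*(-1312399) = -795392537940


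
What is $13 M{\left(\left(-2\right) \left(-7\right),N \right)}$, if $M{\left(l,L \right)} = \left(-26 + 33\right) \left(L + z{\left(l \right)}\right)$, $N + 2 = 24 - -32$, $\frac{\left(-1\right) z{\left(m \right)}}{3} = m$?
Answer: $1092$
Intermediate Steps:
$z{\left(m \right)} = - 3 m$
$N = 54$ ($N = -2 + \left(24 - -32\right) = -2 + \left(24 + 32\right) = -2 + 56 = 54$)
$M{\left(l,L \right)} = - 21 l + 7 L$ ($M{\left(l,L \right)} = \left(-26 + 33\right) \left(L - 3 l\right) = 7 \left(L - 3 l\right) = - 21 l + 7 L$)
$13 M{\left(\left(-2\right) \left(-7\right),N \right)} = 13 \left(- 21 \left(\left(-2\right) \left(-7\right)\right) + 7 \cdot 54\right) = 13 \left(\left(-21\right) 14 + 378\right) = 13 \left(-294 + 378\right) = 13 \cdot 84 = 1092$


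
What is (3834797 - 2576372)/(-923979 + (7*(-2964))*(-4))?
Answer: -19975/13349 ≈ -1.4964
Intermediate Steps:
(3834797 - 2576372)/(-923979 + (7*(-2964))*(-4)) = 1258425/(-923979 - 20748*(-4)) = 1258425/(-923979 + 82992) = 1258425/(-840987) = 1258425*(-1/840987) = -19975/13349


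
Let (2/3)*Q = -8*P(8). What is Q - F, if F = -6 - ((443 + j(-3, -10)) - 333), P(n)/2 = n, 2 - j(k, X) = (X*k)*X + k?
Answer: 229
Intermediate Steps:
j(k, X) = 2 - k - k*X**2 (j(k, X) = 2 - ((X*k)*X + k) = 2 - (k*X**2 + k) = 2 - (k + k*X**2) = 2 + (-k - k*X**2) = 2 - k - k*X**2)
P(n) = 2*n
Q = -192 (Q = 3*(-16*8)/2 = 3*(-8*16)/2 = (3/2)*(-128) = -192)
F = -421 (F = -6 - ((443 + (2 - 1*(-3) - 1*(-3)*(-10)**2)) - 333) = -6 - ((443 + (2 + 3 - 1*(-3)*100)) - 333) = -6 - ((443 + (2 + 3 + 300)) - 333) = -6 - ((443 + 305) - 333) = -6 - (748 - 333) = -6 - 1*415 = -6 - 415 = -421)
Q - F = -192 - 1*(-421) = -192 + 421 = 229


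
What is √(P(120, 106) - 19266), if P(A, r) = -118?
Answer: 2*I*√4846 ≈ 139.23*I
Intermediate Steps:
√(P(120, 106) - 19266) = √(-118 - 19266) = √(-19384) = 2*I*√4846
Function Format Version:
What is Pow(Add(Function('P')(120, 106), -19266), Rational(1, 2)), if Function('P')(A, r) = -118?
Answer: Mul(2, I, Pow(4846, Rational(1, 2))) ≈ Mul(139.23, I)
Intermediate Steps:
Pow(Add(Function('P')(120, 106), -19266), Rational(1, 2)) = Pow(Add(-118, -19266), Rational(1, 2)) = Pow(-19384, Rational(1, 2)) = Mul(2, I, Pow(4846, Rational(1, 2)))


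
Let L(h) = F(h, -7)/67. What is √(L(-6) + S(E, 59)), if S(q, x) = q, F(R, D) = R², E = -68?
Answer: 2*I*√75710/67 ≈ 8.2136*I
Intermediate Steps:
L(h) = h²/67
√(L(-6) + S(E, 59)) = √((1/67)*(-6)² - 68) = √((1/67)*36 - 68) = √(36/67 - 68) = √(-4520/67) = 2*I*√75710/67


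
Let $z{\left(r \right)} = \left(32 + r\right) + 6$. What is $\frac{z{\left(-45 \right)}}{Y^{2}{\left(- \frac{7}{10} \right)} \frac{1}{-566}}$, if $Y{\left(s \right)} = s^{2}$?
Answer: $\frac{5660000}{343} \approx 16501.0$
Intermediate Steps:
$z{\left(r \right)} = 38 + r$
$\frac{z{\left(-45 \right)}}{Y^{2}{\left(- \frac{7}{10} \right)} \frac{1}{-566}} = \frac{38 - 45}{\left(\left(- \frac{7}{10}\right)^{2}\right)^{2} \frac{1}{-566}} = - \frac{7}{\left(\left(\left(-7\right) \frac{1}{10}\right)^{2}\right)^{2} \left(- \frac{1}{566}\right)} = - \frac{7}{\left(\left(- \frac{7}{10}\right)^{2}\right)^{2} \left(- \frac{1}{566}\right)} = - \frac{7}{\left(\frac{49}{100}\right)^{2} \left(- \frac{1}{566}\right)} = - \frac{7}{\frac{2401}{10000} \left(- \frac{1}{566}\right)} = - \frac{7}{- \frac{2401}{5660000}} = \left(-7\right) \left(- \frac{5660000}{2401}\right) = \frac{5660000}{343}$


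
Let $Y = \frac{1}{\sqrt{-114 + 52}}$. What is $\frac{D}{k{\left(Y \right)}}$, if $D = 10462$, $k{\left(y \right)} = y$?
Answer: $10462 i \sqrt{62} \approx 82378.0 i$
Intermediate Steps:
$Y = - \frac{i \sqrt{62}}{62}$ ($Y = \frac{1}{\sqrt{-62}} = \frac{1}{i \sqrt{62}} = - \frac{i \sqrt{62}}{62} \approx - 0.127 i$)
$\frac{D}{k{\left(Y \right)}} = \frac{10462}{\left(- \frac{1}{62}\right) i \sqrt{62}} = 10462 i \sqrt{62}$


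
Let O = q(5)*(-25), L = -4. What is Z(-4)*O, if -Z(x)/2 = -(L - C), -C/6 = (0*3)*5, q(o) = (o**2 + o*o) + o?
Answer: 11000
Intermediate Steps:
q(o) = o + 2*o**2 (q(o) = (o**2 + o**2) + o = 2*o**2 + o = o + 2*o**2)
C = 0 (C = -6*0*3*5 = -0*5 = -6*0 = 0)
Z(x) = -8 (Z(x) = -(-2)*(-4 - 1*0) = -(-2)*(-4 + 0) = -(-2)*(-4) = -2*4 = -8)
O = -1375 (O = (5*(1 + 2*5))*(-25) = (5*(1 + 10))*(-25) = (5*11)*(-25) = 55*(-25) = -1375)
Z(-4)*O = -8*(-1375) = 11000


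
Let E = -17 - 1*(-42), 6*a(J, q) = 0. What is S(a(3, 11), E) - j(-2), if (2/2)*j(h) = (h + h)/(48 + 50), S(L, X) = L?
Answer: 2/49 ≈ 0.040816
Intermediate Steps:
a(J, q) = 0 (a(J, q) = (⅙)*0 = 0)
E = 25 (E = -17 + 42 = 25)
j(h) = h/49 (j(h) = (h + h)/(48 + 50) = (2*h)/98 = (2*h)*(1/98) = h/49)
S(a(3, 11), E) - j(-2) = 0 - (-2)/49 = 0 - 1*(-2/49) = 0 + 2/49 = 2/49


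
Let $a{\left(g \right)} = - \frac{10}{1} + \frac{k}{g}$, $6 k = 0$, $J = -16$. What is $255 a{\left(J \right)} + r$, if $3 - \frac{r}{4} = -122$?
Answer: $-2050$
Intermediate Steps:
$k = 0$ ($k = \frac{1}{6} \cdot 0 = 0$)
$a{\left(g \right)} = -10$ ($a{\left(g \right)} = - \frac{10}{1} + \frac{0}{g} = \left(-10\right) 1 + 0 = -10 + 0 = -10$)
$r = 500$ ($r = 12 - -488 = 12 + 488 = 500$)
$255 a{\left(J \right)} + r = 255 \left(-10\right) + 500 = -2550 + 500 = -2050$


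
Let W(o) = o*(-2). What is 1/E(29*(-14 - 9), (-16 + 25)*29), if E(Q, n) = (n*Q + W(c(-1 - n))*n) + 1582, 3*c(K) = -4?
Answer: -1/171809 ≈ -5.8204e-6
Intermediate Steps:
c(K) = -4/3 (c(K) = (1/3)*(-4) = -4/3)
W(o) = -2*o
E(Q, n) = 1582 + 8*n/3 + Q*n (E(Q, n) = (n*Q + (-2*(-4/3))*n) + 1582 = (Q*n + 8*n/3) + 1582 = (8*n/3 + Q*n) + 1582 = 1582 + 8*n/3 + Q*n)
1/E(29*(-14 - 9), (-16 + 25)*29) = 1/(1582 + 8*((-16 + 25)*29)/3 + (29*(-14 - 9))*((-16 + 25)*29)) = 1/(1582 + 8*(9*29)/3 + (29*(-23))*(9*29)) = 1/(1582 + (8/3)*261 - 667*261) = 1/(1582 + 696 - 174087) = 1/(-171809) = -1/171809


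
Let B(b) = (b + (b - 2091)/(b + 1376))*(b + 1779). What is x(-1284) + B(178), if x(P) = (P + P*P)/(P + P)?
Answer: 268294526/777 ≈ 3.4530e+5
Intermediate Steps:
x(P) = (P + P**2)/(2*P) (x(P) = (P + P**2)/((2*P)) = (P + P**2)*(1/(2*P)) = (P + P**2)/(2*P))
B(b) = (1779 + b)*(b + (-2091 + b)/(1376 + b)) (B(b) = (b + (-2091 + b)/(1376 + b))*(1779 + b) = (1779 + b)*(b + (-2091 + b)/(1376 + b)))
x(-1284) + B(178) = (1/2 + (1/2)*(-1284)) + (-3719889 + 178**3 + 3156*178**2 + 2447592*178)/(1376 + 178) = (1/2 - 642) + (-3719889 + 5639752 + 3156*31684 + 435671376)/1554 = -1283/2 + (-3719889 + 5639752 + 99994704 + 435671376)/1554 = -1283/2 + (1/1554)*537585943 = -1283/2 + 537585943/1554 = 268294526/777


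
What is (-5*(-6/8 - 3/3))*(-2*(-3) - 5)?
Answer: 35/4 ≈ 8.7500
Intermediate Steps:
(-5*(-6/8 - 3/3))*(-2*(-3) - 5) = (-5*(-6*1/8 - 3*1/3))*(6 - 5) = -5*(-3/4 - 1)*1 = -5*(-7/4)*1 = (35/4)*1 = 35/4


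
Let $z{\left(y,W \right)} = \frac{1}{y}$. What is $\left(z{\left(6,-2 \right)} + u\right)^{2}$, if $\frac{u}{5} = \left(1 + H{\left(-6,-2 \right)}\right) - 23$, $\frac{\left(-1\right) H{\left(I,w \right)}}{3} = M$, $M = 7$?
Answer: $\frac{1661521}{36} \approx 46153.0$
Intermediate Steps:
$H{\left(I,w \right)} = -21$ ($H{\left(I,w \right)} = \left(-3\right) 7 = -21$)
$u = -215$ ($u = 5 \left(\left(1 - 21\right) - 23\right) = 5 \left(-20 - 23\right) = 5 \left(-43\right) = -215$)
$\left(z{\left(6,-2 \right)} + u\right)^{2} = \left(\frac{1}{6} - 215\right)^{2} = \left(- \frac{1289}{6}\right)^{2} = \frac{1661521}{36}$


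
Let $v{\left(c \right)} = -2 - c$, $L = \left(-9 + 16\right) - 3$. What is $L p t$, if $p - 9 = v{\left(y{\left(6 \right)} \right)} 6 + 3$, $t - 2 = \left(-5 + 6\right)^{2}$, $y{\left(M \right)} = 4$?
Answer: $-288$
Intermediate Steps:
$L = 4$ ($L = 7 - 3 = 4$)
$t = 3$ ($t = 2 + \left(-5 + 6\right)^{2} = 2 + 1^{2} = 2 + 1 = 3$)
$p = -24$ ($p = 9 + \left(\left(-2 - 4\right) 6 + 3\right) = 9 + \left(\left(-6\right) 6 + 3\right) = 9 + \left(-36 + 3\right) = 9 - 33 = -24$)
$L p t = 4 \left(-24\right) 3 = \left(-96\right) 3 = -288$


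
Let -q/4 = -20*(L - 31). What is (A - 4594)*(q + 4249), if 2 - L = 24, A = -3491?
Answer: -72765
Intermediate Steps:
L = -22 (L = 2 - 1*24 = 2 - 24 = -22)
q = -4240 (q = -(-80)*(-22 - 31) = -(-80)*(-53) = -4*1060 = -4240)
(A - 4594)*(q + 4249) = (-3491 - 4594)*(-4240 + 4249) = -8085*9 = -72765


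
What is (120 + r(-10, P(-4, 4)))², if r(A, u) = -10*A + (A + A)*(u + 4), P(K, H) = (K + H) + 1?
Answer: 14400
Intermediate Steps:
P(K, H) = 1 + H + K (P(K, H) = (H + K) + 1 = 1 + H + K)
r(A, u) = -10*A + 2*A*(4 + u) (r(A, u) = -10*A + (2*A)*(4 + u) = -10*A + 2*A*(4 + u))
(120 + r(-10, P(-4, 4)))² = (120 + 2*(-10)*(-1 + (1 + 4 - 4)))² = (120 + 2*(-10)*(-1 + 1))² = (120 + 2*(-10)*0)² = (120 + 0)² = 120² = 14400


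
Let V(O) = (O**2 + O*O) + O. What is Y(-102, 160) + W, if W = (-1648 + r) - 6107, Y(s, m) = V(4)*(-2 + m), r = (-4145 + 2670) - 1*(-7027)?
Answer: 3485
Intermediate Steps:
V(O) = O + 2*O**2 (V(O) = (O**2 + O**2) + O = 2*O**2 + O = O + 2*O**2)
r = 5552 (r = -1475 + 7027 = 5552)
Y(s, m) = -72 + 36*m (Y(s, m) = (4*(1 + 2*4))*(-2 + m) = (4*(1 + 8))*(-2 + m) = (4*9)*(-2 + m) = 36*(-2 + m) = -72 + 36*m)
W = -2203 (W = (-1648 + 5552) - 6107 = 3904 - 6107 = -2203)
Y(-102, 160) + W = (-72 + 36*160) - 2203 = (-72 + 5760) - 2203 = 5688 - 2203 = 3485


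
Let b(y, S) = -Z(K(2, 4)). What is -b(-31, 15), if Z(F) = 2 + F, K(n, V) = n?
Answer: 4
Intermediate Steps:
b(y, S) = -4 (b(y, S) = -(2 + 2) = -1*4 = -4)
-b(-31, 15) = -1*(-4) = 4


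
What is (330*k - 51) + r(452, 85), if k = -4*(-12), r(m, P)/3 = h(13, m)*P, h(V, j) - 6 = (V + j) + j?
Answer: 251154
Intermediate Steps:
h(V, j) = 6 + V + 2*j (h(V, j) = 6 + ((V + j) + j) = 6 + (V + 2*j) = 6 + V + 2*j)
r(m, P) = 3*P*(19 + 2*m) (r(m, P) = 3*((6 + 13 + 2*m)*P) = 3*((19 + 2*m)*P) = 3*(P*(19 + 2*m)) = 3*P*(19 + 2*m))
k = 48
(330*k - 51) + r(452, 85) = (330*48 - 51) + 3*85*(19 + 2*452) = (15840 - 51) + 3*85*(19 + 904) = 15789 + 3*85*923 = 15789 + 235365 = 251154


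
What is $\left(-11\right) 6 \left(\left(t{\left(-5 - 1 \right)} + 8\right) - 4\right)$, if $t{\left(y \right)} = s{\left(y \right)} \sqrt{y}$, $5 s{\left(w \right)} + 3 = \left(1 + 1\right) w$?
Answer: $-264 + 198 i \sqrt{6} \approx -264.0 + 485.0 i$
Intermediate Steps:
$s{\left(w \right)} = - \frac{3}{5} + \frac{2 w}{5}$ ($s{\left(w \right)} = - \frac{3}{5} + \frac{\left(1 + 1\right) w}{5} = - \frac{3}{5} + \frac{2 w}{5}$)
$t{\left(y \right)} = \sqrt{y} \left(- \frac{3}{5} + \frac{2 y}{5}\right)$ ($t{\left(y \right)} = \left(- \frac{3}{5} + \frac{2 y}{5}\right) \sqrt{y} = \sqrt{y} \left(- \frac{3}{5} + \frac{2 y}{5}\right)$)
$\left(-11\right) 6 \left(\left(t{\left(-5 - 1 \right)} + 8\right) - 4\right) = \left(-11\right) 6 \left(\left(\frac{\sqrt{-5 - 1} \left(-3 + 2 \left(-5 - 1\right)\right)}{5} + 8\right) - 4\right) = - 66 \left(\left(\frac{\sqrt{-6} \left(-3 + 2 \left(-6\right)\right)}{5} + 8\right) - 4\right) = - 66 \left(\left(\frac{i \sqrt{6} \left(-3 - 12\right)}{5} + 8\right) - 4\right) = - 66 \left(\left(\frac{1}{5} i \sqrt{6} \left(-15\right) + 8\right) - 4\right) = - 66 \left(\left(- 3 i \sqrt{6} + 8\right) - 4\right) = - 66 \left(\left(8 - 3 i \sqrt{6}\right) - 4\right) = - 66 \left(4 - 3 i \sqrt{6}\right) = -264 + 198 i \sqrt{6}$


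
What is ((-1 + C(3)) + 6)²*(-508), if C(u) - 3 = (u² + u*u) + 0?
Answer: -343408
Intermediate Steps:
C(u) = 3 + 2*u² (C(u) = 3 + ((u² + u*u) + 0) = 3 + ((u² + u²) + 0) = 3 + (2*u² + 0) = 3 + 2*u²)
((-1 + C(3)) + 6)²*(-508) = ((-1 + (3 + 2*3²)) + 6)²*(-508) = ((-1 + (3 + 2*9)) + 6)²*(-508) = ((-1 + (3 + 18)) + 6)²*(-508) = ((-1 + 21) + 6)²*(-508) = (20 + 6)²*(-508) = 26²*(-508) = 676*(-508) = -343408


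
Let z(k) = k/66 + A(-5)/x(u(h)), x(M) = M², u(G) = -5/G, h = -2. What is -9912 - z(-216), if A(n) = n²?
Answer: -109040/11 ≈ -9912.7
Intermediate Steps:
z(k) = 4 + k/66 (z(k) = k/66 + (-5)²/((-5/(-2))²) = k*(1/66) + 25/((-5*(-½))²) = k/66 + 25/((5/2)²) = k/66 + 25/(25/4) = k/66 + 25*(4/25) = k/66 + 4 = 4 + k/66)
-9912 - z(-216) = -9912 - (4 + (1/66)*(-216)) = -9912 - (4 - 36/11) = -9912 - 1*8/11 = -9912 - 8/11 = -109040/11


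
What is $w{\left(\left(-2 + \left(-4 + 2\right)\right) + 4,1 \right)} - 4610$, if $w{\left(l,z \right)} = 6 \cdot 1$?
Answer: $-4604$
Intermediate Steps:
$w{\left(l,z \right)} = 6$
$w{\left(\left(-2 + \left(-4 + 2\right)\right) + 4,1 \right)} - 4610 = 6 - 4610 = -4604$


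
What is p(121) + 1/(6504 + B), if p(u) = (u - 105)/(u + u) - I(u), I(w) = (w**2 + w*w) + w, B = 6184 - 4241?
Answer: -30052356364/1022087 ≈ -29403.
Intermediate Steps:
B = 1943
I(w) = w + 2*w**2 (I(w) = (w**2 + w**2) + w = 2*w**2 + w = w + 2*w**2)
p(u) = (-105 + u)/(2*u) - u*(1 + 2*u) (p(u) = (u - 105)/(u + u) - u*(1 + 2*u) = (-105 + u)/((2*u)) - u*(1 + 2*u) = (-105 + u)*(1/(2*u)) - u*(1 + 2*u) = (-105 + u)/(2*u) - u*(1 + 2*u))
p(121) + 1/(6504 + B) = (1/2 - 1*121 - 2*121**2 - 105/2/121) + 1/(6504 + 1943) = (1/2 - 121 - 2*14641 - 105/2*1/121) + 1/8447 = (1/2 - 121 - 29282 - 105/242) + 1/8447 = -3557755/121 + 1/8447 = -30052356364/1022087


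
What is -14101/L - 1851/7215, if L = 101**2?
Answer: -40206922/24533405 ≈ -1.6389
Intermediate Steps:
L = 10201
-14101/L - 1851/7215 = -14101/10201 - 1851/7215 = -14101*1/10201 - 1851*1/7215 = -14101/10201 - 617/2405 = -40206922/24533405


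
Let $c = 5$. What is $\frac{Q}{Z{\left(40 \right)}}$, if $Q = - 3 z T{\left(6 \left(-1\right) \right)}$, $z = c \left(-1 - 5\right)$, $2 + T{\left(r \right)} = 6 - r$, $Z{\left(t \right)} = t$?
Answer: $\frac{45}{2} \approx 22.5$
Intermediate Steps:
$T{\left(r \right)} = 4 - r$ ($T{\left(r \right)} = -2 - \left(-6 + r\right) = 4 - r$)
$z = -30$ ($z = 5 \left(-1 - 5\right) = 5 \left(-6\right) = -30$)
$Q = 900$ ($Q = \left(-3\right) \left(-30\right) \left(4 - 6 \left(-1\right)\right) = 90 \left(4 - -6\right) = 90 \left(4 + 6\right) = 90 \cdot 10 = 900$)
$\frac{Q}{Z{\left(40 \right)}} = \frac{1}{40} \cdot 900 = \frac{45}{2}$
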